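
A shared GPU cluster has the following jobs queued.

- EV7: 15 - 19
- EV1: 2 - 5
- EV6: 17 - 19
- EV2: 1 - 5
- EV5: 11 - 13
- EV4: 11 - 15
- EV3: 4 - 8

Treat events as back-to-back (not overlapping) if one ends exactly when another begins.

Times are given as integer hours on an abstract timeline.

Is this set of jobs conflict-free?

Sorted by start: EV2, EV1, EV3, EV4, EV5, EV7, EV6.
EV1 starts before EV2 ends → EV2 and EV1 overlap.
That's a conflict, so the schedule is not conflict-free.

No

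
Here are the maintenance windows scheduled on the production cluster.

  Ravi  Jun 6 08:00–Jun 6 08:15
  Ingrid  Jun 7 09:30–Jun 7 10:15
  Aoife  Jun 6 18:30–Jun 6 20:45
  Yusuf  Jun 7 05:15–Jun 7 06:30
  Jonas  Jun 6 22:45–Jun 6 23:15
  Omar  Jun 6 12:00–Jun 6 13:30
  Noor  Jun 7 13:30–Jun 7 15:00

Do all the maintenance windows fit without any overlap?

Yes

Two intervals overlap when each starts before the other ends.
Sorted by start: Ravi, Omar, Aoife, Jonas, Yusuf, Ingrid, Noor.
Omar starts after Ravi ends — done with Ravi.
Aoife starts after Omar ends — done with Omar.
Jonas starts after Aoife ends — done with Aoife.
Yusuf starts after Jonas ends — done with Jonas.
Ingrid starts after Yusuf ends — done with Yusuf.
Noor starts after Ingrid ends.
Every pair is clear; the schedule has no overlaps.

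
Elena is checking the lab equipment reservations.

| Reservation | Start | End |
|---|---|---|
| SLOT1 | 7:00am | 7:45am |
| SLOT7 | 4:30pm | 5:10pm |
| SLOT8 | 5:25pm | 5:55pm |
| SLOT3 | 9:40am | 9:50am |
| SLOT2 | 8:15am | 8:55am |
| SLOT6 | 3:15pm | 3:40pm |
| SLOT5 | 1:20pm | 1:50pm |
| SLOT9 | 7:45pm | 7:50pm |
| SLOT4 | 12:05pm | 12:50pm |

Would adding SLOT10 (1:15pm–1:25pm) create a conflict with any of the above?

Yes — it overlaps SLOT5

SLOT1: ends 7:45am at or before SLOT10 starts 1:15pm → clear.
SLOT2: ends 8:55am at or before SLOT10 starts 1:15pm → clear.
SLOT3: ends 9:50am at or before SLOT10 starts 1:15pm → clear.
SLOT4: ends 12:50pm at or before SLOT10 starts 1:15pm → clear.
SLOT5: starts 1:20pm before SLOT10 ends 1:25pm, and ends 1:50pm after SLOT10 starts 1:15pm → overlap.
SLOT6: starts 3:15pm at or after SLOT10 ends 1:25pm → clear.
SLOT7: starts 4:30pm at or after SLOT10 ends 1:25pm → clear.
SLOT8: starts 5:25pm at or after SLOT10 ends 1:25pm → clear.
SLOT9: starts 7:45pm at or after SLOT10 ends 1:25pm → clear.
SLOT10 overlaps SLOT5.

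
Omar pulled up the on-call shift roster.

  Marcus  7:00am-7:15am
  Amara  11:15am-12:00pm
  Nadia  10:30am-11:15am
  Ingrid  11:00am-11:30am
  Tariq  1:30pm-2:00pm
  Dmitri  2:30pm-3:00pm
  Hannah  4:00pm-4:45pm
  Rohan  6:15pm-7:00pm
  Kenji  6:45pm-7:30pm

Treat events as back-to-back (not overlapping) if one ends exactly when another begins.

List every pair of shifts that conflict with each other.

Sorted by start: Marcus, Nadia, Ingrid, Amara, Tariq, Dmitri, Hannah, Rohan, Kenji.
Nadia starts after Marcus ends — done with Marcus.
Ingrid starts before Nadia ends → Nadia and Ingrid overlap.
Amara starts exactly when Nadia ends (back-to-back, no overlap) — done with Nadia.
Amara starts before Ingrid ends → Ingrid and Amara overlap.
Tariq starts after Ingrid ends — done with Ingrid.
Tariq starts after Amara ends — done with Amara.
Dmitri starts after Tariq ends — done with Tariq.
Hannah starts after Dmitri ends — done with Dmitri.
Rohan starts after Hannah ends — done with Hannah.
Kenji starts before Rohan ends → Rohan and Kenji overlap.

Amara & Ingrid, Ingrid & Nadia, Kenji & Rohan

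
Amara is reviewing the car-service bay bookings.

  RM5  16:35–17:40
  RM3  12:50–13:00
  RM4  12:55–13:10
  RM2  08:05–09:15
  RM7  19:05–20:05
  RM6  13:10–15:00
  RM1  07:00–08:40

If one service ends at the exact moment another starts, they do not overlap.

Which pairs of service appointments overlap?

RM1 & RM2, RM3 & RM4

Sorted by start: RM1, RM2, RM3, RM4, RM6, RM5, RM7.
RM2 starts before RM1 ends → RM1 and RM2 overlap.
RM3 starts after RM1 ends; RM1 is clear from here.
RM3 starts after RM2 ends; RM2 is clear from here.
RM4 starts before RM3 ends → RM3 and RM4 overlap.
RM6 starts after RM3 ends; RM3 is clear from here.
RM6 starts exactly when RM4 ends (back-to-back, no overlap); RM4 is clear from here.
RM5 starts after RM6 ends; RM6 is clear from here.
RM7 starts after RM5 ends.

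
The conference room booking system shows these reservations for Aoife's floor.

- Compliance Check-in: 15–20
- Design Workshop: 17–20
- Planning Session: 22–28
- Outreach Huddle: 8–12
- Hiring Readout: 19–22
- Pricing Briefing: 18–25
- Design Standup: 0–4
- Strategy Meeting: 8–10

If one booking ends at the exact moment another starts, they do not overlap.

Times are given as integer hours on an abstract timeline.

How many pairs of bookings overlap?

Sorted by start: Design Standup, Strategy Meeting, Outreach Huddle, Compliance Check-in, Design Workshop, Pricing Briefing, Hiring Readout, Planning Session.
Strategy Meeting starts after Design Standup ends, so nothing later overlaps Design Standup either.
Outreach Huddle starts before Strategy Meeting ends → Strategy Meeting and Outreach Huddle overlap.
Compliance Check-in starts after Strategy Meeting ends, so nothing later overlaps Strategy Meeting either.
Compliance Check-in starts after Outreach Huddle ends, so nothing later overlaps Outreach Huddle either.
Design Workshop starts before Compliance Check-in ends → Compliance Check-in and Design Workshop overlap.
Pricing Briefing starts before Compliance Check-in ends → Compliance Check-in and Pricing Briefing overlap.
Hiring Readout starts before Compliance Check-in ends → Compliance Check-in and Hiring Readout overlap.
Planning Session starts after Compliance Check-in ends.
Pricing Briefing starts before Design Workshop ends → Design Workshop and Pricing Briefing overlap.
Hiring Readout starts before Design Workshop ends → Design Workshop and Hiring Readout overlap.
Planning Session starts after Design Workshop ends.
Hiring Readout starts before Pricing Briefing ends → Pricing Briefing and Hiring Readout overlap.
Planning Session starts before Pricing Briefing ends → Pricing Briefing and Planning Session overlap.
Planning Session starts exactly when Hiring Readout ends (back-to-back, no overlap).
Overlapping pairs: Compliance Check-in & Design Workshop, Compliance Check-in & Hiring Readout, Compliance Check-in & Pricing Briefing, Design Workshop & Hiring Readout, Design Workshop & Pricing Briefing, Hiring Readout & Pricing Briefing, Outreach Huddle & Strategy Meeting, Planning Session & Pricing Briefing — 8 in total.

8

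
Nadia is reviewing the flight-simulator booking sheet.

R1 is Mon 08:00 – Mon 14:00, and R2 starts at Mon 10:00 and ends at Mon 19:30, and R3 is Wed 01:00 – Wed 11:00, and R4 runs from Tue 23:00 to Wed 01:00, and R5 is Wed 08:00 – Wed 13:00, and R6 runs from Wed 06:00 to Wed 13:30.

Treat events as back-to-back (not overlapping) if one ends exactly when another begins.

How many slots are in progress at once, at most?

Sort all start/end points and keep a running count:
Mon 08:00 start R1 → 1
Mon 10:00 start R2 → 2
Mon 14:00 end R1 → 1
Mon 19:30 end R2 → 0
Tue 23:00 start R4 → 1
Wed 01:00 end R4 → 0
Wed 01:00 start R3 → 1
Wed 06:00 start R6 → 2
Wed 08:00 start R5 → 3
Wed 11:00 end R3 → 2
Wed 13:00 end R5 → 1
Wed 13:30 end R6 → 0
Peak is 3, at Wed 08:00 (R3, R5, R6).

3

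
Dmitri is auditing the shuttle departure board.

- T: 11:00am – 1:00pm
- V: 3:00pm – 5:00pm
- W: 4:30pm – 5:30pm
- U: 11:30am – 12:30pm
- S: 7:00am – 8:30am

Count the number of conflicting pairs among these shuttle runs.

Sorted by start: S, T, U, V, W.
T starts after S ends — done with S.
U starts before T ends → T and U overlap.
V starts after T ends — done with T.
V starts after U ends — done with U.
W starts before V ends → V and W overlap.
Overlapping pairs: T & U, V & W — 2 in total.

2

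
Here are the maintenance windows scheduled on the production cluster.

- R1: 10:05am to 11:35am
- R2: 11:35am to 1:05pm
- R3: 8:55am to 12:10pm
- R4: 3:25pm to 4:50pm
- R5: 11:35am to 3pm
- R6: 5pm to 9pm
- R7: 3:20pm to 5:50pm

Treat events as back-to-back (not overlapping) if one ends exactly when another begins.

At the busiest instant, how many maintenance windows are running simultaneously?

3

Sort all start/end points and keep a running count:
8:55am start R3 → 1
10:05am start R1 → 2
11:35am end R1 → 1
11:35am start R2 → 2
11:35am start R5 → 3
12:10pm end R3 → 2
1:05pm end R2 → 1
3pm end R5 → 0
3:20pm start R7 → 1
3:25pm start R4 → 2
4:50pm end R4 → 1
5pm start R6 → 2
5:50pm end R7 → 1
9pm end R6 → 0
Peak is 3, at 11:35am (R2, R3, R5).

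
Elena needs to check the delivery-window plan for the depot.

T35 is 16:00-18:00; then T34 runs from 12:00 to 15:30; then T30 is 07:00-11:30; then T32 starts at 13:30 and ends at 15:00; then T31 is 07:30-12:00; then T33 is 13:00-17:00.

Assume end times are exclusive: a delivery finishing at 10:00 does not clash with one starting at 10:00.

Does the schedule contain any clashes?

Yes

Two intervals overlap when each starts before the other ends.
Sorted by start: T30, T31, T34, T33, T32, T35.
T31 starts before T30 ends → T30 and T31 overlap.
That's a conflict, so the schedule is not conflict-free.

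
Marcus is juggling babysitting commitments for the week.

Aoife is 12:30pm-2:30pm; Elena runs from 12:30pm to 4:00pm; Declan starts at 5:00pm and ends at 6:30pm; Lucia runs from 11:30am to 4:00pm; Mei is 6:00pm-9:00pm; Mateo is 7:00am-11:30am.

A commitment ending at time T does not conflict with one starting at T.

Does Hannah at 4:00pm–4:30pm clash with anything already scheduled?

No — it doesn't clash with anything

Mateo: ends 11:30am at or before Hannah starts 4:00pm → clear.
Lucia: ends 4:00pm at or before Hannah starts 4:00pm → clear.
Elena: ends 4:00pm at or before Hannah starts 4:00pm → clear.
Aoife: ends 2:30pm at or before Hannah starts 4:00pm → clear.
Declan: starts 5:00pm at or after Hannah ends 4:30pm → clear.
Mei: starts 6:00pm at or after Hannah ends 4:30pm → clear.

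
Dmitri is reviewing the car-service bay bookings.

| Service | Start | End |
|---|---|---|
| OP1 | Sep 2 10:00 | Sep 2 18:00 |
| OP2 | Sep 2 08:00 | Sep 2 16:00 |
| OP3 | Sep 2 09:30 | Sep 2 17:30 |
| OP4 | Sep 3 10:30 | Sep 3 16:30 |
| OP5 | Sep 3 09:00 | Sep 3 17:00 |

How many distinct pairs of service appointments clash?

4

Check each pair: they overlap iff neither finishes before the other starts.
Sorted by start: OP2, OP3, OP1, OP5, OP4.
OP3 starts before OP2 ends → OP2 and OP3 overlap.
OP1 starts before OP2 ends → OP2 and OP1 overlap.
OP5 starts after OP2 ends, so OP2 has no further overlaps.
OP1 starts before OP3 ends → OP3 and OP1 overlap.
OP5 starts after OP3 ends, so OP3 has no further overlaps.
OP5 starts after OP1 ends, so OP1 has no further overlaps.
OP4 starts before OP5 ends → OP5 and OP4 overlap.
Overlapping pairs: OP1 & OP2, OP1 & OP3, OP2 & OP3, OP4 & OP5 — 4 in total.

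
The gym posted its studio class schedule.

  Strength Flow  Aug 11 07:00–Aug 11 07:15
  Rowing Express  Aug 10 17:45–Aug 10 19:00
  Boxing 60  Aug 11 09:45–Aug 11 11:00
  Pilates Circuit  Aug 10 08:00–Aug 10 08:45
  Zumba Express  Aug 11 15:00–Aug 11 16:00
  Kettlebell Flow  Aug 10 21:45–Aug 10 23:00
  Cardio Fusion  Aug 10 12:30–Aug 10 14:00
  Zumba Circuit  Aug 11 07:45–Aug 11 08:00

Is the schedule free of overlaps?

Sorted by start: Pilates Circuit, Cardio Fusion, Rowing Express, Kettlebell Flow, Strength Flow, Zumba Circuit, Boxing 60, Zumba Express.
Cardio Fusion starts after Pilates Circuit ends, so nothing later overlaps Pilates Circuit either.
Rowing Express starts after Cardio Fusion ends, so nothing later overlaps Cardio Fusion either.
Kettlebell Flow starts after Rowing Express ends, so nothing later overlaps Rowing Express either.
Strength Flow starts after Kettlebell Flow ends, so nothing later overlaps Kettlebell Flow either.
Zumba Circuit starts after Strength Flow ends, so nothing later overlaps Strength Flow either.
Boxing 60 starts after Zumba Circuit ends, so nothing later overlaps Zumba Circuit either.
Zumba Express starts after Boxing 60 ends.
Every pair is clear; the schedule has no overlaps.

Yes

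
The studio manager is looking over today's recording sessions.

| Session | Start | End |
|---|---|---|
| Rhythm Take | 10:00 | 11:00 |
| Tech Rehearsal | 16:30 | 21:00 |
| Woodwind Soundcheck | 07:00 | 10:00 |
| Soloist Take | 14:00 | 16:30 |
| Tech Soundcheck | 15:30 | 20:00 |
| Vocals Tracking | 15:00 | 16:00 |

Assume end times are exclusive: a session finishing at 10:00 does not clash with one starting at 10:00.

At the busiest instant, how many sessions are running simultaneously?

3

Sort all start/end points and keep a running count:
07:00 start Woodwind Soundcheck → 1
10:00 end Woodwind Soundcheck → 0
10:00 start Rhythm Take → 1
11:00 end Rhythm Take → 0
14:00 start Soloist Take → 1
15:00 start Vocals Tracking → 2
15:30 start Tech Soundcheck → 3
16:00 end Vocals Tracking → 2
16:30 end Soloist Take → 1
16:30 start Tech Rehearsal → 2
20:00 end Tech Soundcheck → 1
21:00 end Tech Rehearsal → 0
Peak is 3, at 15:30 (Soloist Take, Tech Soundcheck, Vocals Tracking).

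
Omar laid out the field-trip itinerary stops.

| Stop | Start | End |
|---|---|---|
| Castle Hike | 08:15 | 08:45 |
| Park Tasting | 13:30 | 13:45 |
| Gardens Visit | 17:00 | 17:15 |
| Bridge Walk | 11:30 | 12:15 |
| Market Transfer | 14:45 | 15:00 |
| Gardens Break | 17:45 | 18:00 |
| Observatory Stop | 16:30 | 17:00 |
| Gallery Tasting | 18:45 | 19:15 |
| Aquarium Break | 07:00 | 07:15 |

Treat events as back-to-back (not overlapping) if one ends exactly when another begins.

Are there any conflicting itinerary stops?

No

Sorted by start: Aquarium Break, Castle Hike, Bridge Walk, Park Tasting, Market Transfer, Observatory Stop, Gardens Visit, Gardens Break, Gallery Tasting.
Castle Hike starts after Aquarium Break ends — done with Aquarium Break.
Bridge Walk starts after Castle Hike ends — done with Castle Hike.
Park Tasting starts after Bridge Walk ends — done with Bridge Walk.
Market Transfer starts after Park Tasting ends — done with Park Tasting.
Observatory Stop starts after Market Transfer ends — done with Market Transfer.
Gardens Visit starts exactly when Observatory Stop ends (back-to-back, no overlap) — done with Observatory Stop.
Gardens Break starts after Gardens Visit ends — done with Gardens Visit.
Gallery Tasting starts after Gardens Break ends.
Every pair is clear; the schedule has no overlaps.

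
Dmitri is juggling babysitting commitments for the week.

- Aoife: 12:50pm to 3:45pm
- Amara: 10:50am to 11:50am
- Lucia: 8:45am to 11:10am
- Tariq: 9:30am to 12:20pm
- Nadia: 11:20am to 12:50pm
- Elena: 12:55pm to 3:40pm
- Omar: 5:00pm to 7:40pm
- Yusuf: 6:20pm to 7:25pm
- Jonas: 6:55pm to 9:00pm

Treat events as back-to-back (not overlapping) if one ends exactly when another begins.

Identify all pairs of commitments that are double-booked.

Amara & Lucia, Amara & Nadia, Amara & Tariq, Aoife & Elena, Jonas & Omar, Jonas & Yusuf, Lucia & Tariq, Nadia & Tariq, Omar & Yusuf

Two intervals overlap when each starts before the other ends.
Sorted by start: Lucia, Tariq, Amara, Nadia, Aoife, Elena, Omar, Yusuf, Jonas.
Tariq starts before Lucia ends → Lucia and Tariq overlap.
Amara starts before Lucia ends → Lucia and Amara overlap.
Nadia starts after Lucia ends; Lucia is clear from here.
Amara starts before Tariq ends → Tariq and Amara overlap.
Nadia starts before Tariq ends → Tariq and Nadia overlap.
Aoife starts after Tariq ends; Tariq is clear from here.
Nadia starts before Amara ends → Amara and Nadia overlap.
Aoife starts after Amara ends; Amara is clear from here.
Aoife starts exactly when Nadia ends (back-to-back, no overlap); Nadia is clear from here.
Elena starts before Aoife ends → Aoife and Elena overlap.
Omar starts after Aoife ends; Aoife is clear from here.
Omar starts after Elena ends; Elena is clear from here.
Yusuf starts before Omar ends → Omar and Yusuf overlap.
Jonas starts before Omar ends → Omar and Jonas overlap.
Jonas starts before Yusuf ends → Yusuf and Jonas overlap.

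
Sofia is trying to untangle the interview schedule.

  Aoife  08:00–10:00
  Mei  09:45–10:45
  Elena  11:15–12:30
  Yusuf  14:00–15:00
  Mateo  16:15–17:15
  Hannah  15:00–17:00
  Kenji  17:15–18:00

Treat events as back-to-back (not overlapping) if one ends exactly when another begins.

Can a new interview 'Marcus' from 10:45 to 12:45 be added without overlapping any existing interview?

Aoife: ends 10:00 at or before Marcus starts 10:45 → clear.
Mei: ends 10:45 at or before Marcus starts 10:45 → clear.
Elena: starts 11:15 before Marcus ends 12:45, and ends 12:30 after Marcus starts 10:45 → overlap.
Yusuf: starts 14:00 at or after Marcus ends 12:45 → clear.
Hannah: starts 15:00 at or after Marcus ends 12:45 → clear.
Mateo: starts 16:15 at or after Marcus ends 12:45 → clear.
Kenji: starts 17:15 at or after Marcus ends 12:45 → clear.
Marcus overlaps Elena.

No — it overlaps Elena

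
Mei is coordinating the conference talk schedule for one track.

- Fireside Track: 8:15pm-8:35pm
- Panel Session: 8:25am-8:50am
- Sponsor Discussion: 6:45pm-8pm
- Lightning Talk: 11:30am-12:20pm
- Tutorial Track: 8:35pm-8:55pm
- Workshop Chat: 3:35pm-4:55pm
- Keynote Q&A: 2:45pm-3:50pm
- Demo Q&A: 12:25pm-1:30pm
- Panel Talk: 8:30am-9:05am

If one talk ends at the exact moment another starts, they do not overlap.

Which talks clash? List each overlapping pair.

Keynote Q&A & Workshop Chat, Panel Session & Panel Talk

Sorted by start: Panel Session, Panel Talk, Lightning Talk, Demo Q&A, Keynote Q&A, Workshop Chat, Sponsor Discussion, Fireside Track, Tutorial Track.
Panel Talk starts before Panel Session ends → Panel Session and Panel Talk overlap.
Lightning Talk starts after Panel Session ends, so nothing later overlaps Panel Session either.
Lightning Talk starts after Panel Talk ends, so nothing later overlaps Panel Talk either.
Demo Q&A starts after Lightning Talk ends, so nothing later overlaps Lightning Talk either.
Keynote Q&A starts after Demo Q&A ends, so nothing later overlaps Demo Q&A either.
Workshop Chat starts before Keynote Q&A ends → Keynote Q&A and Workshop Chat overlap.
Sponsor Discussion starts after Keynote Q&A ends, so nothing later overlaps Keynote Q&A either.
Sponsor Discussion starts after Workshop Chat ends, so nothing later overlaps Workshop Chat either.
Fireside Track starts after Sponsor Discussion ends, so nothing later overlaps Sponsor Discussion either.
Tutorial Track starts exactly when Fireside Track ends (back-to-back, no overlap).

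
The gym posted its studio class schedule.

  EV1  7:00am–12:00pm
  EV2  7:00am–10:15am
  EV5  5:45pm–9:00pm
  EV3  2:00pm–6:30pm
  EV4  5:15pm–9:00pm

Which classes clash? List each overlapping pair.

Sorted by start: EV1, EV2, EV3, EV4, EV5.
EV2 starts before EV1 ends → EV1 and EV2 overlap.
EV3 starts after EV1 ends, so EV1 has no further overlaps.
EV3 starts after EV2 ends, so EV2 has no further overlaps.
EV4 starts before EV3 ends → EV3 and EV4 overlap.
EV5 starts before EV3 ends → EV3 and EV5 overlap.
EV5 starts before EV4 ends → EV4 and EV5 overlap.

EV1 & EV2, EV3 & EV4, EV3 & EV5, EV4 & EV5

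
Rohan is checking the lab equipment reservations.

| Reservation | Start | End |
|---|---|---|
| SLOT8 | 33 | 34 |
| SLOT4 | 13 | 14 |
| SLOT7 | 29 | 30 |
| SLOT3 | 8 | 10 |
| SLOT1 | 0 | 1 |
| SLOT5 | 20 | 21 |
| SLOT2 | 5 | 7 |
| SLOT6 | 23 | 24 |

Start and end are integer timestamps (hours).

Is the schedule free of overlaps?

Check each pair: they overlap iff neither finishes before the other starts.
Sorted by start: SLOT1, SLOT2, SLOT3, SLOT4, SLOT5, SLOT6, SLOT7, SLOT8.
SLOT2 starts after SLOT1 ends — done with SLOT1.
SLOT3 starts after SLOT2 ends — done with SLOT2.
SLOT4 starts after SLOT3 ends — done with SLOT3.
SLOT5 starts after SLOT4 ends — done with SLOT4.
SLOT6 starts after SLOT5 ends — done with SLOT5.
SLOT7 starts after SLOT6 ends — done with SLOT6.
SLOT8 starts after SLOT7 ends.
Every pair is clear; the schedule has no overlaps.

Yes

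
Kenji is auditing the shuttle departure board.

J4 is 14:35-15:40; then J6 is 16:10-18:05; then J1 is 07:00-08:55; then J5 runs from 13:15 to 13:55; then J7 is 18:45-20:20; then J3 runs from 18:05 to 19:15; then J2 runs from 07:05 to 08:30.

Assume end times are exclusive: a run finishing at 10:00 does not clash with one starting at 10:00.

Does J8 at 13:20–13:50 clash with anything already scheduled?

Yes — it overlaps J5

J1: ends 08:55 at or before J8 starts 13:20 → clear.
J2: ends 08:30 at or before J8 starts 13:20 → clear.
J5: starts 13:15 before J8 ends 13:50, and ends 13:55 after J8 starts 13:20 → overlap.
J4: starts 14:35 at or after J8 ends 13:50 → clear.
J6: starts 16:10 at or after J8 ends 13:50 → clear.
J3: starts 18:05 at or after J8 ends 13:50 → clear.
J7: starts 18:45 at or after J8 ends 13:50 → clear.
J8 overlaps J5.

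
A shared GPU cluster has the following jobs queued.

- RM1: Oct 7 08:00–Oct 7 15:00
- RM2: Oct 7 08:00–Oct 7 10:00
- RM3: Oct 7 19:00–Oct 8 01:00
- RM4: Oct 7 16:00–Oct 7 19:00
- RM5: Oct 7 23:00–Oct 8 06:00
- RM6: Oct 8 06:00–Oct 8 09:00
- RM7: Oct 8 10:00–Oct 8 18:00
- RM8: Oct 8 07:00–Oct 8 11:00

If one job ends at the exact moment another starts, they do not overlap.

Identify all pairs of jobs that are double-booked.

RM1 & RM2, RM3 & RM5, RM6 & RM8, RM7 & RM8

Sorted by start: RM1, RM2, RM4, RM3, RM5, RM6, RM8, RM7.
RM2 starts before RM1 ends → RM1 and RM2 overlap.
RM4 starts after RM1 ends, so RM1 has no further overlaps.
RM4 starts after RM2 ends, so RM2 has no further overlaps.
RM3 starts exactly when RM4 ends (back-to-back, no overlap), so RM4 has no further overlaps.
RM5 starts before RM3 ends → RM3 and RM5 overlap.
RM6 starts after RM3 ends, so RM3 has no further overlaps.
RM6 starts exactly when RM5 ends (back-to-back, no overlap), so RM5 has no further overlaps.
RM8 starts before RM6 ends → RM6 and RM8 overlap.
RM7 starts after RM6 ends.
RM7 starts before RM8 ends → RM8 and RM7 overlap.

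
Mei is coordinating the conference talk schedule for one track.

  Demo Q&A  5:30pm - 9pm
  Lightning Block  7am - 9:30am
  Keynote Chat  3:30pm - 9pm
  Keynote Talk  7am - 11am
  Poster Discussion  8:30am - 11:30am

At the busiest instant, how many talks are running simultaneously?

3

Sort all start/end points and keep a running count:
7am start Keynote Talk → 1
7am start Lightning Block → 2
8:30am start Poster Discussion → 3
9:30am end Lightning Block → 2
11am end Keynote Talk → 1
11:30am end Poster Discussion → 0
3:30pm start Keynote Chat → 1
5:30pm start Demo Q&A → 2
9pm end Demo Q&A → 1
9pm end Keynote Chat → 0
Peak is 3, at 8:30am (Keynote Talk, Lightning Block, Poster Discussion).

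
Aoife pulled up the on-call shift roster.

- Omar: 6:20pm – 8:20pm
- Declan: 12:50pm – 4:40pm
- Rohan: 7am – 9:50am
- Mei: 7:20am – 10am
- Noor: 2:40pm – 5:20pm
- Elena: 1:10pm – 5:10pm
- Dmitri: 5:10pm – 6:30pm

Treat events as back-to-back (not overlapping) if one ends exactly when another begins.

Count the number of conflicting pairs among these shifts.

Two intervals overlap when each starts before the other ends.
Sorted by start: Rohan, Mei, Declan, Elena, Noor, Dmitri, Omar.
Mei starts before Rohan ends → Rohan and Mei overlap.
Declan starts after Rohan ends, so Rohan has no further overlaps.
Declan starts after Mei ends, so Mei has no further overlaps.
Elena starts before Declan ends → Declan and Elena overlap.
Noor starts before Declan ends → Declan and Noor overlap.
Dmitri starts after Declan ends, so Declan has no further overlaps.
Noor starts before Elena ends → Elena and Noor overlap.
Dmitri starts exactly when Elena ends (back-to-back, no overlap), so Elena has no further overlaps.
Dmitri starts before Noor ends → Noor and Dmitri overlap.
Omar starts after Noor ends.
Omar starts before Dmitri ends → Dmitri and Omar overlap.
Overlapping pairs: Declan & Elena, Declan & Noor, Dmitri & Noor, Dmitri & Omar, Elena & Noor, Mei & Rohan — 6 in total.

6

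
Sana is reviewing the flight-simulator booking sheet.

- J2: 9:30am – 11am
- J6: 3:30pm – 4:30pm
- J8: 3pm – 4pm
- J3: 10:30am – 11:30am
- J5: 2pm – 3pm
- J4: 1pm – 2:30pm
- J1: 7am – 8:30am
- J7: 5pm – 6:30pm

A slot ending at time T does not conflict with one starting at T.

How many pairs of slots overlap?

3

Two intervals overlap when each starts before the other ends.
Sorted by start: J1, J2, J3, J4, J5, J8, J6, J7.
J2 starts after J1 ends, so J1 has no further overlaps.
J3 starts before J2 ends → J2 and J3 overlap.
J4 starts after J2 ends, so J2 has no further overlaps.
J4 starts after J3 ends, so J3 has no further overlaps.
J5 starts before J4 ends → J4 and J5 overlap.
J8 starts after J4 ends, so J4 has no further overlaps.
J8 starts exactly when J5 ends (back-to-back, no overlap), so J5 has no further overlaps.
J6 starts before J8 ends → J8 and J6 overlap.
J7 starts after J8 ends.
J7 starts after J6 ends.
Overlapping pairs: J2 & J3, J4 & J5, J6 & J8 — 3 in total.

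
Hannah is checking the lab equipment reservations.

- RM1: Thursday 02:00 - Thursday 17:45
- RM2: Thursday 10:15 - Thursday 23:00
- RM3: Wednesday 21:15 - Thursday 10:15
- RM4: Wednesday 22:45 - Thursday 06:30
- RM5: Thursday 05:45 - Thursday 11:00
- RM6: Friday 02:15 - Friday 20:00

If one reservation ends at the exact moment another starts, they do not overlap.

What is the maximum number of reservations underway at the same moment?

4

Sweep the timeline, counting +1 at each start and −1 at each end (ends before starts at a tie):
Wednesday 21:15 start RM3 → 1
Wednesday 22:45 start RM4 → 2
Thursday 02:00 start RM1 → 3
Thursday 05:45 start RM5 → 4
Thursday 06:30 end RM4 → 3
Thursday 10:15 end RM3 → 2
Thursday 10:15 start RM2 → 3
Thursday 11:00 end RM5 → 2
Thursday 17:45 end RM1 → 1
Thursday 23:00 end RM2 → 0
Friday 02:15 start RM6 → 1
Friday 20:00 end RM6 → 0
Peak is 4, at Thursday 05:45 (RM1, RM3, RM4, RM5).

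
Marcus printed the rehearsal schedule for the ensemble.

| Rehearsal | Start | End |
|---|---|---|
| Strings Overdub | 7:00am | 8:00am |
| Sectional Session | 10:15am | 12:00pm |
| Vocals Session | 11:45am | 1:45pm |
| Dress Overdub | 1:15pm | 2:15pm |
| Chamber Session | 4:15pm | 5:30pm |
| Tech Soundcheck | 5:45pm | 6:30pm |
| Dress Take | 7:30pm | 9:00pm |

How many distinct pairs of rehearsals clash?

Sorted by start: Strings Overdub, Sectional Session, Vocals Session, Dress Overdub, Chamber Session, Tech Soundcheck, Dress Take.
Sectional Session starts after Strings Overdub ends, so nothing later overlaps Strings Overdub either.
Vocals Session starts before Sectional Session ends → Sectional Session and Vocals Session overlap.
Dress Overdub starts after Sectional Session ends, so nothing later overlaps Sectional Session either.
Dress Overdub starts before Vocals Session ends → Vocals Session and Dress Overdub overlap.
Chamber Session starts after Vocals Session ends, so nothing later overlaps Vocals Session either.
Chamber Session starts after Dress Overdub ends, so nothing later overlaps Dress Overdub either.
Tech Soundcheck starts after Chamber Session ends, so nothing later overlaps Chamber Session either.
Dress Take starts after Tech Soundcheck ends.
Overlapping pairs: Dress Overdub & Vocals Session, Sectional Session & Vocals Session — 2 in total.

2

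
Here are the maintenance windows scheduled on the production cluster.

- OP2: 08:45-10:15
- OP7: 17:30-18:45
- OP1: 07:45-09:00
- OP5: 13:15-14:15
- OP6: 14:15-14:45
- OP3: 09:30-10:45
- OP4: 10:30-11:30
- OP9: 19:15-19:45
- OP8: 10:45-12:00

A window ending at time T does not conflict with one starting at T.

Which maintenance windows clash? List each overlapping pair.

OP1 & OP2, OP2 & OP3, OP3 & OP4, OP4 & OP8

Sorted by start: OP1, OP2, OP3, OP4, OP8, OP5, OP6, OP7, OP9.
OP2 starts before OP1 ends → OP1 and OP2 overlap.
OP3 starts after OP1 ends — done with OP1.
OP3 starts before OP2 ends → OP2 and OP3 overlap.
OP4 starts after OP2 ends — done with OP2.
OP4 starts before OP3 ends → OP3 and OP4 overlap.
OP8 starts exactly when OP3 ends (back-to-back, no overlap) — done with OP3.
OP8 starts before OP4 ends → OP4 and OP8 overlap.
OP5 starts after OP4 ends — done with OP4.
OP5 starts after OP8 ends — done with OP8.
OP6 starts exactly when OP5 ends (back-to-back, no overlap) — done with OP5.
OP7 starts after OP6 ends — done with OP6.
OP9 starts after OP7 ends.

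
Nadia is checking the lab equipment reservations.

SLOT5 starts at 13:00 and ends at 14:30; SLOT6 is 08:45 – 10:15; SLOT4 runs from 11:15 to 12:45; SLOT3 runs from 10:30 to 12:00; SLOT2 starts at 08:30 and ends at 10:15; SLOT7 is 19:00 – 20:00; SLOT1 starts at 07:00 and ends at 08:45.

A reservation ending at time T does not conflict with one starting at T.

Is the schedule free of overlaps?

No

Two intervals overlap when each starts before the other ends.
Sorted by start: SLOT1, SLOT2, SLOT6, SLOT3, SLOT4, SLOT5, SLOT7.
SLOT2 starts before SLOT1 ends → SLOT1 and SLOT2 overlap.
That's a conflict, so the schedule is not conflict-free.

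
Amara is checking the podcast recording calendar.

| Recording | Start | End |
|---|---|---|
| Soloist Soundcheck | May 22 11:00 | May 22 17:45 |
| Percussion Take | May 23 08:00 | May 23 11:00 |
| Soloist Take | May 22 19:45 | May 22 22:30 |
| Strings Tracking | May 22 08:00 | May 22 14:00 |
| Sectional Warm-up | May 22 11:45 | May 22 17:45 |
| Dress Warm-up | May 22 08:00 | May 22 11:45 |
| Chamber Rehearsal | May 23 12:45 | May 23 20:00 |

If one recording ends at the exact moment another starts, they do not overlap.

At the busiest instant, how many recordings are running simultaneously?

3

Walk through starts and ends in time order (an end at T is processed before a start at T):
May 22 08:00 start Dress Warm-up → 1
May 22 08:00 start Strings Tracking → 2
May 22 11:00 start Soloist Soundcheck → 3
May 22 11:45 end Dress Warm-up → 2
May 22 11:45 start Sectional Warm-up → 3
May 22 14:00 end Strings Tracking → 2
May 22 17:45 end Sectional Warm-up → 1
May 22 17:45 end Soloist Soundcheck → 0
May 22 19:45 start Soloist Take → 1
May 22 22:30 end Soloist Take → 0
May 23 08:00 start Percussion Take → 1
May 23 11:00 end Percussion Take → 0
May 23 12:45 start Chamber Rehearsal → 1
May 23 20:00 end Chamber Rehearsal → 0
Peak is 3, at May 22 11:00 (Dress Warm-up, Soloist Soundcheck, Strings Tracking).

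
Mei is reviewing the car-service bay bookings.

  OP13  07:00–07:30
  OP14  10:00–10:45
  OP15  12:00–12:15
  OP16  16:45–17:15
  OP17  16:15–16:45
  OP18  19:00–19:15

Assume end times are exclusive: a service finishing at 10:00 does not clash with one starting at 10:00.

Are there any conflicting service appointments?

Sorted by start: OP13, OP14, OP15, OP17, OP16, OP18.
OP14 starts after OP13 ends, so nothing later overlaps OP13 either.
OP15 starts after OP14 ends, so nothing later overlaps OP14 either.
OP17 starts after OP15 ends, so nothing later overlaps OP15 either.
OP16 starts exactly when OP17 ends (back-to-back, no overlap), so nothing later overlaps OP17 either.
OP18 starts after OP16 ends.
Every pair is clear; the schedule has no overlaps.

No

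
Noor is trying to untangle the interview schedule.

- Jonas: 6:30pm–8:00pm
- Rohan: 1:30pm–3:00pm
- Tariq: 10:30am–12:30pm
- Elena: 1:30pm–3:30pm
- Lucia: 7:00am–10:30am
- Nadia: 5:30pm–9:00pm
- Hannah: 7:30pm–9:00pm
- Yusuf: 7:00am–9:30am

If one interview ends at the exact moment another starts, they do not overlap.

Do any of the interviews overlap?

Sorted by start: Yusuf, Lucia, Tariq, Rohan, Elena, Nadia, Jonas, Hannah.
Lucia starts before Yusuf ends → Yusuf and Lucia overlap.
That's a conflict, so the schedule is not conflict-free.

Yes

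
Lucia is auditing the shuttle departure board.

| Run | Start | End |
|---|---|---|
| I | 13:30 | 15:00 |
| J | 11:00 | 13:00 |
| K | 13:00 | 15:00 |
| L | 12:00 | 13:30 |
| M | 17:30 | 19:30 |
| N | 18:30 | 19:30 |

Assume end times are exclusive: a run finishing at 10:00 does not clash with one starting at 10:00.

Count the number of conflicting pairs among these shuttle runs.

4

Sorted by start: J, L, K, I, M, N.
L starts before J ends → J and L overlap.
K starts exactly when J ends (back-to-back, no overlap); J is clear from here.
K starts before L ends → L and K overlap.
I starts exactly when L ends (back-to-back, no overlap); L is clear from here.
I starts before K ends → K and I overlap.
M starts after K ends; K is clear from here.
M starts after I ends; I is clear from here.
N starts before M ends → M and N overlap.
Overlapping pairs: I & K, J & L, K & L, M & N — 4 in total.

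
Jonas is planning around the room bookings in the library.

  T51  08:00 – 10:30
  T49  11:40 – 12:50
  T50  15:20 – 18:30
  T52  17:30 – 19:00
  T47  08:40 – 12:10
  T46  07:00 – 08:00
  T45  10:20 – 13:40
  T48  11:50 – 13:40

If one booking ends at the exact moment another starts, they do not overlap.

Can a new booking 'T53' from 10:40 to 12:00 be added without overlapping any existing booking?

T46: ends 08:00 at or before T53 starts 10:40 → clear.
T51: ends 10:30 at or before T53 starts 10:40 → clear.
T47: starts 08:40 before T53 ends 12:00, and ends 12:10 after T53 starts 10:40 → overlap.
T45: starts 10:20 before T53 ends 12:00, and ends 13:40 after T53 starts 10:40 → overlap.
T49: starts 11:40 before T53 ends 12:00, and ends 12:50 after T53 starts 10:40 → overlap.
T48: starts 11:50 before T53 ends 12:00, and ends 13:40 after T53 starts 10:40 → overlap.
T50: starts 15:20 at or after T53 ends 12:00 → clear.
T52: starts 17:30 at or after T53 ends 12:00 → clear.
T53 overlaps T45, T47, T48, T49.

No — it overlaps T45, T47, T48, T49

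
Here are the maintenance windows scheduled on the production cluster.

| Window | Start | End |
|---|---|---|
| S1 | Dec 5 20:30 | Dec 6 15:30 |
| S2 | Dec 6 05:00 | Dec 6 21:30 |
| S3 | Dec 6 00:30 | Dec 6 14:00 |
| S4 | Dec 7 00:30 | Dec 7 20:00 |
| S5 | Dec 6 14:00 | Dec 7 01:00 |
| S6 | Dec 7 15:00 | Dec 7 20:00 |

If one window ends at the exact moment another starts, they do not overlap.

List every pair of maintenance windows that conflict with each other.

S1 & S2, S1 & S3, S1 & S5, S2 & S3, S2 & S5, S4 & S5, S4 & S6

Check each pair: they overlap iff neither finishes before the other starts.
Sorted by start: S1, S3, S2, S5, S4, S6.
S3 starts before S1 ends → S1 and S3 overlap.
S2 starts before S1 ends → S1 and S2 overlap.
S5 starts before S1 ends → S1 and S5 overlap.
S4 starts after S1 ends, so nothing later overlaps S1 either.
S2 starts before S3 ends → S3 and S2 overlap.
S5 starts exactly when S3 ends (back-to-back, no overlap), so nothing later overlaps S3 either.
S5 starts before S2 ends → S2 and S5 overlap.
S4 starts after S2 ends, so nothing later overlaps S2 either.
S4 starts before S5 ends → S5 and S4 overlap.
S6 starts after S5 ends.
S6 starts before S4 ends → S4 and S6 overlap.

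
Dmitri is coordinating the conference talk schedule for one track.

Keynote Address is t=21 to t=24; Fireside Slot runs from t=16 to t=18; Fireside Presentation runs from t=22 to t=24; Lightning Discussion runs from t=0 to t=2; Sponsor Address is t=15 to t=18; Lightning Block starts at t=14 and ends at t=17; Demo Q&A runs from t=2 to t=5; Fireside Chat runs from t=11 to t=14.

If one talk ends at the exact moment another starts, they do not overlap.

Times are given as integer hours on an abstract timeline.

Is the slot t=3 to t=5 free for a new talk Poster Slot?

No — it overlaps Demo Q&A

Lightning Discussion: ends t=2 at or before Poster Slot starts t=3 → clear.
Demo Q&A: starts t=2 before Poster Slot ends t=5, and ends t=5 after Poster Slot starts t=3 → overlap.
Fireside Chat: starts t=11 at or after Poster Slot ends t=5 → clear.
Lightning Block: starts t=14 at or after Poster Slot ends t=5 → clear.
Sponsor Address: starts t=15 at or after Poster Slot ends t=5 → clear.
Fireside Slot: starts t=16 at or after Poster Slot ends t=5 → clear.
Keynote Address: starts t=21 at or after Poster Slot ends t=5 → clear.
Fireside Presentation: starts t=22 at or after Poster Slot ends t=5 → clear.
Poster Slot overlaps Demo Q&A.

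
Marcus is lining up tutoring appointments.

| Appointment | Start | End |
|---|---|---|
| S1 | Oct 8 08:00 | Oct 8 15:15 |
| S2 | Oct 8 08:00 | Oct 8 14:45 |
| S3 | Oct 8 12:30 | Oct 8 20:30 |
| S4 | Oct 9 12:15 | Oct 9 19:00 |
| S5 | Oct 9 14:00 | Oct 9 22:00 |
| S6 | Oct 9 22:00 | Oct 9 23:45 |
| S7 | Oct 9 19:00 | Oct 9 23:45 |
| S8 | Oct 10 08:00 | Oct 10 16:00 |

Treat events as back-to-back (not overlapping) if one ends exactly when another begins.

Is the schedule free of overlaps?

Sorted by start: S1, S2, S3, S4, S5, S7, S6, S8.
S2 starts before S1 ends → S1 and S2 overlap.
That's a conflict, so the schedule is not conflict-free.

No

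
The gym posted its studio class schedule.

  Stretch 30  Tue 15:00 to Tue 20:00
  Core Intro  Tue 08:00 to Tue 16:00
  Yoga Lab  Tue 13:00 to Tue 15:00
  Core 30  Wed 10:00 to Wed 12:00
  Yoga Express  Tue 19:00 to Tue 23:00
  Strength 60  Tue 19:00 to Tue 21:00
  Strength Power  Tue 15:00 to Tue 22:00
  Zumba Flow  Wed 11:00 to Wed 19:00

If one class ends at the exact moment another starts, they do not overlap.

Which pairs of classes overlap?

Core 30 & Zumba Flow, Core Intro & Strength Power, Core Intro & Stretch 30, Core Intro & Yoga Lab, Strength 60 & Strength Power, Strength 60 & Stretch 30, Strength 60 & Yoga Express, Strength Power & Stretch 30, Strength Power & Yoga Express, Stretch 30 & Yoga Express

Sorted by start: Core Intro, Yoga Lab, Stretch 30, Strength Power, Yoga Express, Strength 60, Core 30, Zumba Flow.
Yoga Lab starts before Core Intro ends → Core Intro and Yoga Lab overlap.
Stretch 30 starts before Core Intro ends → Core Intro and Stretch 30 overlap.
Strength Power starts before Core Intro ends → Core Intro and Strength Power overlap.
Yoga Express starts after Core Intro ends, so Core Intro has no further overlaps.
Stretch 30 starts exactly when Yoga Lab ends (back-to-back, no overlap), so Yoga Lab has no further overlaps.
Strength Power starts before Stretch 30 ends → Stretch 30 and Strength Power overlap.
Yoga Express starts before Stretch 30 ends → Stretch 30 and Yoga Express overlap.
Strength 60 starts before Stretch 30 ends → Stretch 30 and Strength 60 overlap.
Core 30 starts after Stretch 30 ends, so Stretch 30 has no further overlaps.
Yoga Express starts before Strength Power ends → Strength Power and Yoga Express overlap.
Strength 60 starts before Strength Power ends → Strength Power and Strength 60 overlap.
Core 30 starts after Strength Power ends, so Strength Power has no further overlaps.
Strength 60 starts before Yoga Express ends → Yoga Express and Strength 60 overlap.
Core 30 starts after Yoga Express ends, so Yoga Express has no further overlaps.
Core 30 starts after Strength 60 ends, so Strength 60 has no further overlaps.
Zumba Flow starts before Core 30 ends → Core 30 and Zumba Flow overlap.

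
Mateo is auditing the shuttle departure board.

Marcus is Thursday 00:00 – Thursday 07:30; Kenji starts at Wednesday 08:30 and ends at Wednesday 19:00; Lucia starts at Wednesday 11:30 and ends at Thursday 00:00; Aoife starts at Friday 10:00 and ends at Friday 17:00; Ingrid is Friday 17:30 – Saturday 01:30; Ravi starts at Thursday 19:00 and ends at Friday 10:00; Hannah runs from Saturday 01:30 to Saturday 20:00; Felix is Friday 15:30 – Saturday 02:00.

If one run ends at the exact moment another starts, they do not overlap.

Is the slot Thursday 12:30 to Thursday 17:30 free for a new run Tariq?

Kenji: ends Wednesday 19:00 at or before Tariq starts Thursday 12:30 → clear.
Lucia: ends Thursday 00:00 at or before Tariq starts Thursday 12:30 → clear.
Marcus: ends Thursday 07:30 at or before Tariq starts Thursday 12:30 → clear.
Ravi: starts Thursday 19:00 at or after Tariq ends Thursday 17:30 → clear.
Aoife: starts Friday 10:00 at or after Tariq ends Thursday 17:30 → clear.
Felix: starts Friday 15:30 at or after Tariq ends Thursday 17:30 → clear.
Ingrid: starts Friday 17:30 at or after Tariq ends Thursday 17:30 → clear.
Hannah: starts Saturday 01:30 at or after Tariq ends Thursday 17:30 → clear.

Yes — the slot is free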